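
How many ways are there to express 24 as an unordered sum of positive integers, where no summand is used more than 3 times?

Systematic enumeration (by largest part, then next-largest, …) yields 722.

722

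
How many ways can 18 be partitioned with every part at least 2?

Systematic enumeration (by largest part, then next-largest, …) yields 88.

88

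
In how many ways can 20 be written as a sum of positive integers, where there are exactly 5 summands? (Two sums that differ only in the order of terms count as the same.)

84

Systematic enumeration (by largest part, then next-largest, …) yields 84.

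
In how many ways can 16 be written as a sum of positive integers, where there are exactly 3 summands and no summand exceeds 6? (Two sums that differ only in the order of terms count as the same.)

2

Listing the qualifying partitions of 16:
6, 6, 4
6, 5, 5
That's 2 in total.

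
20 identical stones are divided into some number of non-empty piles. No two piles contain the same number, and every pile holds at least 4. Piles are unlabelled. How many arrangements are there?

12

They are:
20
4,16
5,15
6,14
7,13
8,12
9,11
4,5,11
4,6,10
4,7,9
5,6,9
5,7,8
That's 12 in total.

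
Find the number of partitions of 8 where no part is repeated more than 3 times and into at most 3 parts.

The partitions of 8 that satisfy the conditions:
8
7 + 1
6 + 2
6 + 1 + 1
5 + 3
5 + 2 + 1
4 + 4
4 + 3 + 1
4 + 2 + 2
3 + 3 + 2

10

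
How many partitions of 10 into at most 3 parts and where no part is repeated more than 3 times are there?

14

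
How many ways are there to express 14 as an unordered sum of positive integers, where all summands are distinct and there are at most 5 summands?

They are:
14
1 + 13
2 + 12
3 + 11
1 + 2 + 11
4 + 10
1 + 3 + 10
5 + 9
1 + 4 + 9
2 + 3 + 9
6 + 8
1 + 5 + 8
2 + 4 + 8
1 + 2 + 3 + 8
1 + 6 + 7
2 + 5 + 7
3 + 4 + 7
1 + 2 + 4 + 7
3 + 5 + 6
1 + 2 + 5 + 6
1 + 3 + 4 + 6
2 + 3 + 4 + 5
That's 22 in total.

22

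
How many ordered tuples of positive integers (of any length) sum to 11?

1024

The number of compositions of n is 2^(n−1); here 2^10 = 1024.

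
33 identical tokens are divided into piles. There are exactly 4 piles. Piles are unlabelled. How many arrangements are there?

270

Systematic enumeration (by largest part, then next-largest, …) yields 270.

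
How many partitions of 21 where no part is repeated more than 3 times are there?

395

Counting exhaustively, 395 partitions satisfy the conditions.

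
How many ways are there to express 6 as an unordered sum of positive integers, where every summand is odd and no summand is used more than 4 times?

3

The partitions of 6 that satisfy the conditions:
5 + 1
3 + 3
3 + 1 + 1 + 1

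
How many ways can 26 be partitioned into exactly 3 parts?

A partial list (first 12 by largest part):
24 + 1 + 1
23 + 2 + 1
22 + 3 + 1
22 + 2 + 2
21 + 4 + 1
21 + 3 + 2
20 + 5 + 1
20 + 4 + 2
20 + 3 + 3
19 + 6 + 1
19 + 5 + 2
19 + 4 + 3
…and 44 more, for 56 total.

56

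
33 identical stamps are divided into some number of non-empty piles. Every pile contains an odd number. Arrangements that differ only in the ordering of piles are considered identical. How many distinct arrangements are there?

448

A full systematic count gives 448.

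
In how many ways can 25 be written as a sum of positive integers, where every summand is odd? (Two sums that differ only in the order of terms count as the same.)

Direct enumeration gives 142 partitions.

142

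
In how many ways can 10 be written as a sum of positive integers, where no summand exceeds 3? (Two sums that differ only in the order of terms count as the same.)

They are:
3+3+3+1
3+3+2+2
3+3+2+1+1
3+3+1+1+1+1
3+2+2+2+1
3+2+2+1+1+1
3+2+1+1+1+1+1
3+1+1+1+1+1+1+1
2+2+2+2+2
2+2+2+2+1+1
2+2+2+1+1+1+1
2+2+1+1+1+1+1+1
2+1+1+1+1+1+1+1+1
1+1+1+1+1+1+1+1+1+1

14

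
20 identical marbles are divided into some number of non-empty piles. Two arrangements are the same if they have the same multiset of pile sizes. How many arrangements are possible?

Systematic enumeration (by largest part, then next-largest, …) yields 627.

627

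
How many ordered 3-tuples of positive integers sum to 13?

66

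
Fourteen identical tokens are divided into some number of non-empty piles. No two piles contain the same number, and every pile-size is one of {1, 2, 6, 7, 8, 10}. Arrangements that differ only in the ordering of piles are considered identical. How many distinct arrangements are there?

2

Listing the qualifying partitions of 14:
8+6
7+6+1
That's 2 in total.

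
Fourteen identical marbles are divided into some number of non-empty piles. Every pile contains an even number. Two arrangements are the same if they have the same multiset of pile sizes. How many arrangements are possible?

15

They are:
14
12+2
10+4
10+2+2
8+6
8+4+2
8+2+2+2
6+6+2
6+4+4
6+4+2+2
6+2+2+2+2
4+4+4+2
4+4+2+2+2
4+2+2+2+2+2
2+2+2+2+2+2+2
Counting gives 15.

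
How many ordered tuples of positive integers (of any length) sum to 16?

The number of compositions of n is 2^(n−1); here 2^15 = 32768.

32768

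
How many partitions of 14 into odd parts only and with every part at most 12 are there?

The partitions of 14 that satisfy the conditions:
3, 11
1, 1, 1, 11
5, 9
1, 1, 3, 9
1, 1, 1, 1, 1, 9
7, 7
1, 1, 5, 7
1, 3, 3, 7
1, 1, 1, 1, 3, 7
1, 1, 1, 1, 1, 1, 1, 7
1, 3, 5, 5
1, 1, 1, 1, 5, 5
3, 3, 3, 5
1, 1, 1, 3, 3, 5
1, 1, 1, 1, 1, 1, 3, 5
1, 1, 1, 1, 1, 1, 1, 1, 1, 5
1, 1, 3, 3, 3, 3
1, 1, 1, 1, 1, 3, 3, 3
1, 1, 1, 1, 1, 1, 1, 1, 3, 3
1, 1, 1, 1, 1, 1, 1, 1, 1, 1, 1, 3
1, 1, 1, 1, 1, 1, 1, 1, 1, 1, 1, 1, 1, 1
Counting gives 21.

21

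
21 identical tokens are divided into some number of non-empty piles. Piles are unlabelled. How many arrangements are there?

Systematic enumeration (by largest part, then next-largest, …) yields 792.

792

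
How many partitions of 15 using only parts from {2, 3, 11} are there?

Enumerating:
11,2,2
3,3,3,3,3
3,3,3,2,2,2
3,2,2,2,2,2,2

4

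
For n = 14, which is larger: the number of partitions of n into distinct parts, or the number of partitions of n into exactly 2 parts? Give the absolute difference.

15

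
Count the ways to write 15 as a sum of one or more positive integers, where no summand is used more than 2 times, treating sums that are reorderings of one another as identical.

A partial list (first 12 by largest part):
15
14, 1
13, 2
13, 1, 1
12, 3
12, 2, 1
11, 4
11, 3, 1
11, 2, 2
11, 2, 1, 1
10, 5
10, 4, 1
…and 58 more, for 70 total.

70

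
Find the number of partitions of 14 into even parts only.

Listing the qualifying partitions of 14:
14
2+12
4+10
2+2+10
6+8
2+4+8
2+2+2+8
2+6+6
4+4+6
2+2+4+6
2+2+2+2+6
2+4+4+4
2+2+2+4+4
2+2+2+2+2+4
2+2+2+2+2+2+2
Counting gives 15.

15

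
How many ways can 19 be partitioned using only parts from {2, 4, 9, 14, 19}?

The partitions of 19 that satisfy the conditions:
19
9 + 4 + 4 + 2
9 + 4 + 2 + 2 + 2
9 + 2 + 2 + 2 + 2 + 2
Counting gives 4.

4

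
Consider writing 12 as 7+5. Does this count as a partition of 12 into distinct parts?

The parts sum to 12, and the condition 'all summands are distinct' holds.

Yes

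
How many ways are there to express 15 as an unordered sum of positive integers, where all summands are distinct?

There are too many to list fully; the first 12 (by largest part) are:
15
14+1
13+2
12+3
12+2+1
11+4
11+3+1
10+5
10+4+1
10+3+2
9+6
9+5+1
…and 15 more, for 27 total.

27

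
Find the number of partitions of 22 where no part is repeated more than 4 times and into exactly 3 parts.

40

There are too many to list fully; the first 12 (by largest part) are:
20, 1, 1
19, 2, 1
18, 3, 1
18, 2, 2
17, 4, 1
17, 3, 2
16, 5, 1
16, 4, 2
16, 3, 3
15, 6, 1
15, 5, 2
15, 4, 3
…and 28 more, for 40 total.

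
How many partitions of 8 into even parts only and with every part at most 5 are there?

They are:
4+4
4+2+2
2+2+2+2
That's 3 in total.

3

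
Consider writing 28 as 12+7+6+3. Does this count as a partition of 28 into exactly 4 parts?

The parts sum to 28, and the condition 'there are exactly 4 summands' holds.

Yes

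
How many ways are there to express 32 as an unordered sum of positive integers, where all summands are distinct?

390

Counting exhaustively, 390 partitions satisfy the conditions.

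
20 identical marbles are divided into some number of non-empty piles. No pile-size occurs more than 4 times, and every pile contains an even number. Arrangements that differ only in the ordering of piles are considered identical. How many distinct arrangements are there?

There are too many to list fully; the first 12 (by largest part) are:
20
18,2
16,4
16,2,2
14,6
14,4,2
14,2,2,2
12,8
12,6,2
12,4,4
12,4,2,2
12,2,2,2,2
…and 22 more, for 34 total.

34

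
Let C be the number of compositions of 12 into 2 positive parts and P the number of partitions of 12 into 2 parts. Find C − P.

Compositions: C(11,1) = 11.
Partitions of 12 into exactly 2 parts: 6.
Difference: 11 − 6 = 5.

5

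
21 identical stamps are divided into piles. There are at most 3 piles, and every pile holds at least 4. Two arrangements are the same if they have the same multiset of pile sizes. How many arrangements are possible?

They are:
21
4, 17
5, 16
6, 15
7, 14
8, 13
4, 4, 13
9, 12
4, 5, 12
10, 11
4, 6, 11
5, 5, 11
4, 7, 10
5, 6, 10
4, 8, 9
5, 7, 9
6, 6, 9
5, 8, 8
6, 7, 8
7, 7, 7

20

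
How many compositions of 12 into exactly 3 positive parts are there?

55

By stars and bars with positive parts, the count is C(11,2) = 55.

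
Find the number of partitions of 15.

Counting exhaustively, 176 partitions satisfy the conditions.

176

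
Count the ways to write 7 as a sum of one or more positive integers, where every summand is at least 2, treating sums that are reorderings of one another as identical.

4

The partitions of 7 that satisfy the conditions:
7
5 + 2
4 + 3
3 + 2 + 2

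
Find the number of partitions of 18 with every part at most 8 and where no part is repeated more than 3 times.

There are 132 such partitions.

132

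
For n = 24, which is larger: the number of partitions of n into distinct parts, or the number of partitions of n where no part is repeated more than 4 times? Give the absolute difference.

Partitions of 24 into distinct parts: 122.
Partitions of 24 where no part is repeated more than 4 times: 950.
|122 − 950| = 828.

828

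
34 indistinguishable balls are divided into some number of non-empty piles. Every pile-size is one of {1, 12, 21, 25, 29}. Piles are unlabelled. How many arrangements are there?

Listing the qualifying partitions of 34:
29+1+1+1+1+1
25+1+1+1+1+1+1+1+1+1
21+12+1
21+1+1+1+1+1+1+1+1+1+1+1+1+1
12+12+1+1+1+1+1+1+1+1+1+1
12+1+1+1+1+1+1+1+1+1+1+1+1+1+1+1+1+1+1+1+1+1+1
1+1+1+1+1+1+1+1+1+1+1+1+1+1+1+1+1+1+1+1+1+1+1+1+1+1+1+1+1+1+1+1+1+1
Counting gives 7.

7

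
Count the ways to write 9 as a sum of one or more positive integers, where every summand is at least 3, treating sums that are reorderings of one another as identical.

4

The partitions of 9 that satisfy the conditions:
9
6,3
5,4
3,3,3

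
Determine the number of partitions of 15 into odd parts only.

A partial list (first 12 by largest part):
15
13+1+1
11+3+1
11+1+1+1+1
9+5+1
9+3+3
9+3+1+1+1
9+1+1+1+1+1+1
7+7+1
7+5+3
7+5+1+1+1
7+3+3+1+1
…and 15 more, for 27 total.

27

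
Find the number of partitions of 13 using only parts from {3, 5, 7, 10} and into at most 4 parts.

3

They are:
3, 10
3, 3, 7
3, 5, 5
Counting gives 3.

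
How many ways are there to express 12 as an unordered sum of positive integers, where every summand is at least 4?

The partitions of 12 that satisfy the conditions:
12
8 + 4
7 + 5
6 + 6
4 + 4 + 4

5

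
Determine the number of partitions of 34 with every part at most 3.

Direct enumeration gives 114 partitions.

114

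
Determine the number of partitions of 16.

There are 231 such partitions.

231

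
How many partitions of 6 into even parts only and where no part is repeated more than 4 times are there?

The partitions of 6 that satisfy the conditions:
6
4, 2
2, 2, 2

3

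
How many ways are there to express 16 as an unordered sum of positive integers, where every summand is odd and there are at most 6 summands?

They are:
15,1
13,3
13,1,1,1
11,5
11,3,1,1
11,1,1,1,1,1
9,7
9,5,1,1
9,3,3,1
9,3,1,1,1,1
7,7,1,1
7,5,3,1
7,5,1,1,1,1
7,3,3,3
7,3,3,1,1,1
5,5,5,1
5,5,3,3
5,5,3,1,1,1
5,3,3,3,1,1
3,3,3,3,3,1
That's 20 in total.

20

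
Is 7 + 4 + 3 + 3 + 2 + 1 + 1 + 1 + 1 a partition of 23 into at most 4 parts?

No

The parts sum to 23, and the condition 'there are at most 4 summands' is violated.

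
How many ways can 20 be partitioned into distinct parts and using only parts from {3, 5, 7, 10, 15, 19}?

2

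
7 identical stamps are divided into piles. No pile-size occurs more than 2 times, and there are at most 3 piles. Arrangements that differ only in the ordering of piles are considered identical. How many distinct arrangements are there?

8

Enumerating:
7
6 + 1
5 + 2
5 + 1 + 1
4 + 3
4 + 2 + 1
3 + 3 + 1
3 + 2 + 2
Counting gives 8.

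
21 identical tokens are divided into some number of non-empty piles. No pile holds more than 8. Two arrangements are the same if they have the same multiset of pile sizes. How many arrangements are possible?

525

Systematic enumeration (by largest part, then next-largest, …) yields 525.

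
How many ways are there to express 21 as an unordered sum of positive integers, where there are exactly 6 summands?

Enumerating by decreasing first part gives 110 partitions in all.

110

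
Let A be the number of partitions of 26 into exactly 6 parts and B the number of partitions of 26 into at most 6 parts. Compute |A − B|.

Partitions of 26 into exactly 6 parts: 282.
Partitions of 26 into at most 6 parts: 709.
|282 − 709| = 427.

427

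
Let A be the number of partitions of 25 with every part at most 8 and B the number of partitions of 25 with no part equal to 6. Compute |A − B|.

378

Partitions of 25 with every part at most 8: 1090.
Partitions of 25 with no part equal to 6: 1468.
|1090 − 1468| = 378.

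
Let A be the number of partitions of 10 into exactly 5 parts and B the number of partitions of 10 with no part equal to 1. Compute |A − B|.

5

Partitions of 10 into exactly 5 parts: 7.
Partitions of 10 with no part equal to 1: 12.
|7 − 12| = 5.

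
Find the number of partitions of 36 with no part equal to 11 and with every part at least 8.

A partial list (first 12 by largest part):
36
28 + 8
27 + 9
26 + 10
24 + 12
23 + 13
22 + 14
21 + 15
20 + 16
20 + 8 + 8
19 + 17
19 + 9 + 8
…and 17 more, for 29 total.

29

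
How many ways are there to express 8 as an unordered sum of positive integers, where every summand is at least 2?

7

Enumerating:
8
6 + 2
5 + 3
4 + 4
4 + 2 + 2
3 + 3 + 2
2 + 2 + 2 + 2
Counting gives 7.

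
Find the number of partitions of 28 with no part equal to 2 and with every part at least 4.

Enumerating by decreasing first part gives 100 partitions in all.

100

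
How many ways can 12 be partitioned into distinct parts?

15

The partitions of 12 that satisfy the conditions:
12
1+11
2+10
3+9
1+2+9
4+8
1+3+8
5+7
1+4+7
2+3+7
1+5+6
2+4+6
1+2+3+6
3+4+5
1+2+4+5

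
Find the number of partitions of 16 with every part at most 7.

A full systematic count gives 164.

164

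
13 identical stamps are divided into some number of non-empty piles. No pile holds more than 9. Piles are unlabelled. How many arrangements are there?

94

Counting exhaustively, 94 partitions satisfy the conditions.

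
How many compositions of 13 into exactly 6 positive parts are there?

792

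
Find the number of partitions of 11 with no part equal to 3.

34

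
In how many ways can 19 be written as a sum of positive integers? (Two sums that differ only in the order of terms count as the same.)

Systematic enumeration (by largest part, then next-largest, …) yields 490.

490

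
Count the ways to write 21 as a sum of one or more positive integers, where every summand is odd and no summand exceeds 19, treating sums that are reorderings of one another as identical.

75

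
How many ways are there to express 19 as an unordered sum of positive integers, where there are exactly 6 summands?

Direct enumeration gives 71 partitions.

71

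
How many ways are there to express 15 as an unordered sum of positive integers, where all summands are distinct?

27

There are too many to list fully; the first 12 (by largest part) are:
15
1+14
2+13
3+12
1+2+12
4+11
1+3+11
5+10
1+4+10
2+3+10
6+9
1+5+9
…and 15 more, for 27 total.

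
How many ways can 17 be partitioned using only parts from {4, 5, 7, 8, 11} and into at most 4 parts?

3

The partitions of 17 that satisfy the conditions:
8,5,4
7,5,5
5,4,4,4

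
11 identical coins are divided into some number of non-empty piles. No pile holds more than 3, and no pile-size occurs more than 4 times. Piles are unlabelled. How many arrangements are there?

They are:
3 + 3 + 3 + 2
3 + 3 + 3 + 1 + 1
3 + 3 + 2 + 2 + 1
3 + 3 + 2 + 1 + 1 + 1
3 + 2 + 2 + 2 + 2
3 + 2 + 2 + 2 + 1 + 1
3 + 2 + 2 + 1 + 1 + 1 + 1
2 + 2 + 2 + 2 + 1 + 1 + 1
That's 8 in total.

8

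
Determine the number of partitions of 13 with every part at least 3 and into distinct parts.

6

They are:
13
3,10
4,9
5,8
6,7
3,4,6
That's 6 in total.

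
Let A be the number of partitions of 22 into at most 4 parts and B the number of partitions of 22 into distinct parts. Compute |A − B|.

Partitions of 22 into at most 4 parts: 136.
Partitions of 22 into distinct parts: 89.
|136 − 89| = 47.

47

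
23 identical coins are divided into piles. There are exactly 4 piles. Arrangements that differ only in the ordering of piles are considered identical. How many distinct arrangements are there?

There are 94 such partitions.

94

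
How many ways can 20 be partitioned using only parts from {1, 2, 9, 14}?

Enumerating:
14 + 2 + 2 + 2
14 + 2 + 2 + 1 + 1
14 + 2 + 1 + 1 + 1 + 1
14 + 1 + 1 + 1 + 1 + 1 + 1
9 + 9 + 2
9 + 9 + 1 + 1
9 + 2 + 2 + 2 + 2 + 2 + 1
9 + 2 + 2 + 2 + 2 + 1 + 1 + 1
9 + 2 + 2 + 2 + 1 + 1 + 1 + 1 + 1
9 + 2 + 2 + 1 + 1 + 1 + 1 + 1 + 1 + 1
9 + 2 + 1 + 1 + 1 + 1 + 1 + 1 + 1 + 1 + 1
9 + 1 + 1 + 1 + 1 + 1 + 1 + 1 + 1 + 1 + 1 + 1
2 + 2 + 2 + 2 + 2 + 2 + 2 + 2 + 2 + 2
2 + 2 + 2 + 2 + 2 + 2 + 2 + 2 + 2 + 1 + 1
2 + 2 + 2 + 2 + 2 + 2 + 2 + 2 + 1 + 1 + 1 + 1
2 + 2 + 2 + 2 + 2 + 2 + 2 + 1 + 1 + 1 + 1 + 1 + 1
2 + 2 + 2 + 2 + 2 + 2 + 1 + 1 + 1 + 1 + 1 + 1 + 1 + 1
2 + 2 + 2 + 2 + 2 + 1 + 1 + 1 + 1 + 1 + 1 + 1 + 1 + 1 + 1
2 + 2 + 2 + 2 + 1 + 1 + 1 + 1 + 1 + 1 + 1 + 1 + 1 + 1 + 1 + 1
2 + 2 + 2 + 1 + 1 + 1 + 1 + 1 + 1 + 1 + 1 + 1 + 1 + 1 + 1 + 1 + 1
2 + 2 + 1 + 1 + 1 + 1 + 1 + 1 + 1 + 1 + 1 + 1 + 1 + 1 + 1 + 1 + 1 + 1
2 + 1 + 1 + 1 + 1 + 1 + 1 + 1 + 1 + 1 + 1 + 1 + 1 + 1 + 1 + 1 + 1 + 1 + 1
1 + 1 + 1 + 1 + 1 + 1 + 1 + 1 + 1 + 1 + 1 + 1 + 1 + 1 + 1 + 1 + 1 + 1 + 1 + 1

23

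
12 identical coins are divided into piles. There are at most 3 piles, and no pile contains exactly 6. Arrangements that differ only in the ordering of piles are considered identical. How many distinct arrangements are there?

15

Listing the qualifying partitions of 12:
12
11 + 1
10 + 2
10 + 1 + 1
9 + 3
9 + 2 + 1
8 + 4
8 + 3 + 1
8 + 2 + 2
7 + 5
7 + 4 + 1
7 + 3 + 2
5 + 5 + 2
5 + 4 + 3
4 + 4 + 4
Counting gives 15.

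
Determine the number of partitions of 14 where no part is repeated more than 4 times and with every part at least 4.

7

Listing the qualifying partitions of 14:
14
10 + 4
9 + 5
8 + 6
7 + 7
6 + 4 + 4
5 + 5 + 4
Counting gives 7.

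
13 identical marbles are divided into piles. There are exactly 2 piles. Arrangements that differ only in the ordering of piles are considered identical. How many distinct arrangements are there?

6

Enumerating:
12 + 1
11 + 2
10 + 3
9 + 4
8 + 5
7 + 6
Counting gives 6.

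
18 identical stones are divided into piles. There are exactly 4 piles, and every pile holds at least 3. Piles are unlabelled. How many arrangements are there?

9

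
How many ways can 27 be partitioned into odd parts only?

192

Direct enumeration gives 192 partitions.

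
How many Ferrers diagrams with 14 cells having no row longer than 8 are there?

116

Enumerating by decreasing first part gives 116 partitions in all.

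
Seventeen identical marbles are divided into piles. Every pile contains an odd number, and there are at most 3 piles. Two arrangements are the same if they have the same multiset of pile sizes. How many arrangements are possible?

The partitions of 17 that satisfy the conditions:
17
15+1+1
13+3+1
11+5+1
11+3+3
9+7+1
9+5+3
7+7+3
7+5+5
Counting gives 9.

9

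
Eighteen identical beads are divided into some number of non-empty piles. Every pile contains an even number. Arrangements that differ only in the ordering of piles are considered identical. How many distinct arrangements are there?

There are too many to list fully; the first 12 (by largest part) are:
18
16+2
14+4
14+2+2
12+6
12+4+2
12+2+2+2
10+8
10+6+2
10+4+4
10+4+2+2
10+2+2+2+2
…and 18 more, for 30 total.

30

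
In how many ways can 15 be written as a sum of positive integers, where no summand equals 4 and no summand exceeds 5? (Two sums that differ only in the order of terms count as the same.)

47

A partial list (first 12 by largest part):
5, 5, 5
2, 3, 5, 5
1, 1, 3, 5, 5
1, 2, 2, 5, 5
1, 1, 1, 2, 5, 5
1, 1, 1, 1, 1, 5, 5
1, 3, 3, 3, 5
2, 2, 3, 3, 5
1, 1, 2, 3, 3, 5
1, 1, 1, 1, 3, 3, 5
1, 2, 2, 2, 3, 5
1, 1, 1, 2, 2, 3, 5
…and 35 more, for 47 total.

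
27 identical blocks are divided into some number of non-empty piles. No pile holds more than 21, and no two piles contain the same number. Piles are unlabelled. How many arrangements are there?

182

Enumerating by decreasing first part gives 182 partitions in all.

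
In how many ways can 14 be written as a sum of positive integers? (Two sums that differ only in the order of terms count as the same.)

135

Direct enumeration gives 135 partitions.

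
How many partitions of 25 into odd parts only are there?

142

Enumerating by decreasing first part gives 142 partitions in all.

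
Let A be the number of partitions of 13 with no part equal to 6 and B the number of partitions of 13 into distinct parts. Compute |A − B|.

68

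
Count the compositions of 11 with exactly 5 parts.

210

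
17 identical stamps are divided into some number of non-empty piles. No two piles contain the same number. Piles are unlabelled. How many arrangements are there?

38

There are too many to list fully; the first 12 (by largest part) are:
17
16+1
15+2
14+3
14+2+1
13+4
13+3+1
12+5
12+4+1
12+3+2
11+6
11+5+1
…and 26 more, for 38 total.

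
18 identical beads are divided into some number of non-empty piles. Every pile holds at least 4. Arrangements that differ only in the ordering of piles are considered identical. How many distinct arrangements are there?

The partitions of 18 that satisfy the conditions:
18
14 + 4
13 + 5
12 + 6
11 + 7
10 + 8
10 + 4 + 4
9 + 9
9 + 5 + 4
8 + 6 + 4
8 + 5 + 5
7 + 7 + 4
7 + 6 + 5
6 + 6 + 6
6 + 4 + 4 + 4
5 + 5 + 4 + 4
Counting gives 16.

16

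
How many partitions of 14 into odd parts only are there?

22

Enumerating:
13+1
11+3
11+1+1+1
9+5
9+3+1+1
9+1+1+1+1+1
7+7
7+5+1+1
7+3+3+1
7+3+1+1+1+1
7+1+1+1+1+1+1+1
5+5+3+1
5+5+1+1+1+1
5+3+3+3
5+3+3+1+1+1
5+3+1+1+1+1+1+1
5+1+1+1+1+1+1+1+1+1
3+3+3+3+1+1
3+3+3+1+1+1+1+1
3+3+1+1+1+1+1+1+1+1
3+1+1+1+1+1+1+1+1+1+1+1
1+1+1+1+1+1+1+1+1+1+1+1+1+1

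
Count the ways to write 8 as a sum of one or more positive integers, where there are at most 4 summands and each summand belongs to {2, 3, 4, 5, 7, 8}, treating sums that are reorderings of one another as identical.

6

Listing the qualifying partitions of 8:
8
3,5
4,4
2,2,4
2,3,3
2,2,2,2
Counting gives 6.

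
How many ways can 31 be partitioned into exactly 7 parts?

733

Systematic enumeration (by largest part, then next-largest, …) yields 733.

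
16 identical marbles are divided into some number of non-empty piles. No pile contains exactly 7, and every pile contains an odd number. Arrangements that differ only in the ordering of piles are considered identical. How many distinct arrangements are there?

24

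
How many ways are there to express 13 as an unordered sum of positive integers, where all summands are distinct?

Enumerating:
13
12, 1
11, 2
10, 3
10, 2, 1
9, 4
9, 3, 1
8, 5
8, 4, 1
8, 3, 2
7, 6
7, 5, 1
7, 4, 2
7, 3, 2, 1
6, 5, 2
6, 4, 3
6, 4, 2, 1
5, 4, 3, 1
That's 18 in total.

18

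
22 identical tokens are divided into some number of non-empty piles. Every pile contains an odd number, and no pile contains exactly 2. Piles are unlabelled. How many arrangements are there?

Direct enumeration gives 89 partitions.

89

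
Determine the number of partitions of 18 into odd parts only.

A partial list (first 12 by largest part):
17,1
15,3
15,1,1,1
13,5
13,3,1,1
13,1,1,1,1,1
11,7
11,5,1,1
11,3,3,1
11,3,1,1,1,1
11,1,1,1,1,1,1,1
9,9
…and 34 more, for 46 total.

46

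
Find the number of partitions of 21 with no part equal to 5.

Counting exhaustively, 561 partitions satisfy the conditions.

561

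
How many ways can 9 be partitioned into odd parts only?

8

The partitions of 9 that satisfy the conditions:
9
7, 1, 1
5, 3, 1
5, 1, 1, 1, 1
3, 3, 3
3, 3, 1, 1, 1
3, 1, 1, 1, 1, 1, 1
1, 1, 1, 1, 1, 1, 1, 1, 1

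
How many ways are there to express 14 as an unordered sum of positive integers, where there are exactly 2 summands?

Enumerating:
13+1
12+2
11+3
10+4
9+5
8+6
7+7
That's 7 in total.

7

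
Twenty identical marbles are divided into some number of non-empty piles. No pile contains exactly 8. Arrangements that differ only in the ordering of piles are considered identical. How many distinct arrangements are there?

550

Direct enumeration gives 550 partitions.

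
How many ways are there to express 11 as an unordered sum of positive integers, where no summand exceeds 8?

There are too many to list fully; the first 12 (by largest part) are:
3+8
1+2+8
1+1+1+8
4+7
1+3+7
2+2+7
1+1+2+7
1+1+1+1+7
5+6
1+4+6
2+3+6
1+1+3+6
…and 40 more, for 52 total.

52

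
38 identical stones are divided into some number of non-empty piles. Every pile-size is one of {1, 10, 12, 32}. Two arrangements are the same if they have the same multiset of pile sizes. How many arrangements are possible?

The partitions of 38 that satisfy the conditions:
1, 1, 1, 1, 1, 1, 32
1, 1, 12, 12, 12
1, 1, 1, 1, 10, 12, 12
1, 1, 1, 1, 1, 1, 1, 1, 1, 1, 1, 1, 1, 1, 12, 12
1, 1, 1, 1, 1, 1, 10, 10, 12
1, 1, 1, 1, 1, 1, 1, 1, 1, 1, 1, 1, 1, 1, 1, 1, 10, 12
1, 1, 1, 1, 1, 1, 1, 1, 1, 1, 1, 1, 1, 1, 1, 1, 1, 1, 1, 1, 1, 1, 1, 1, 1, 1, 12
1, 1, 1, 1, 1, 1, 1, 1, 10, 10, 10
1, 1, 1, 1, 1, 1, 1, 1, 1, 1, 1, 1, 1, 1, 1, 1, 1, 1, 10, 10
1, 1, 1, 1, 1, 1, 1, 1, 1, 1, 1, 1, 1, 1, 1, 1, 1, 1, 1, 1, 1, 1, 1, 1, 1, 1, 1, 1, 10
1, 1, 1, 1, 1, 1, 1, 1, 1, 1, 1, 1, 1, 1, 1, 1, 1, 1, 1, 1, 1, 1, 1, 1, 1, 1, 1, 1, 1, 1, 1, 1, 1, 1, 1, 1, 1, 1

11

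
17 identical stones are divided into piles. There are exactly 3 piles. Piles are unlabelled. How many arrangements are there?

They are:
1, 1, 15
1, 2, 14
1, 3, 13
2, 2, 13
1, 4, 12
2, 3, 12
1, 5, 11
2, 4, 11
3, 3, 11
1, 6, 10
2, 5, 10
3, 4, 10
1, 7, 9
2, 6, 9
3, 5, 9
4, 4, 9
1, 8, 8
2, 7, 8
3, 6, 8
4, 5, 8
3, 7, 7
4, 6, 7
5, 5, 7
5, 6, 6

24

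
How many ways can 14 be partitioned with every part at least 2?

34

A partial list (first 12 by largest part):
14
12,2
11,3
10,4
10,2,2
9,5
9,3,2
8,6
8,4,2
8,3,3
8,2,2,2
7,7
…and 22 more, for 34 total.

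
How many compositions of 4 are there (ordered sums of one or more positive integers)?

8

There are 3 gaps and each independently is a cut or not, giving 2^3 = 8.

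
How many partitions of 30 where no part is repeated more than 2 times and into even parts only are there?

A partial list (first 12 by largest part):
30
2,28
4,26
2,2,26
6,24
2,4,24
8,22
2,6,22
4,4,22
2,2,4,22
10,20
2,8,20
…and 58 more, for 70 total.

70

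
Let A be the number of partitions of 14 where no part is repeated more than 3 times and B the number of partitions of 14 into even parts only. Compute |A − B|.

67

Partitions of 14 where no part is repeated more than 3 times: 82.
Partitions of 14 into even parts only: 15.
|82 − 15| = 67.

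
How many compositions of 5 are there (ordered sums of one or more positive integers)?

The number of compositions of n is 2^(n−1); here 2^4 = 16.

16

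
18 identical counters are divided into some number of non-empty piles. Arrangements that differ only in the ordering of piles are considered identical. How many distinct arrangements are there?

There are 385 such partitions.

385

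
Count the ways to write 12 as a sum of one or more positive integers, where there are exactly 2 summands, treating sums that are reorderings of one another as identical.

6

Enumerating:
11,1
10,2
9,3
8,4
7,5
6,6
That's 6 in total.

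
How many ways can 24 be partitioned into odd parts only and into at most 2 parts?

Enumerating:
23+1
21+3
19+5
17+7
15+9
13+11

6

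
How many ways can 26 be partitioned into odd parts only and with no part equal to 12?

165

Systematic enumeration (by largest part, then next-largest, …) yields 165.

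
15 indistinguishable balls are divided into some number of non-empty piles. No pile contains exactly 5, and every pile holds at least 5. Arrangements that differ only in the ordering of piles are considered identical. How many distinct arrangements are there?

3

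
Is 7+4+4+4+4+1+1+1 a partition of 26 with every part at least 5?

The parts sum to 26, and the condition 'every summand is at least 5' is violated.

No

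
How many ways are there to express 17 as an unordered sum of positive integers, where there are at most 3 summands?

There are too many to list fully; the first 12 (by largest part) are:
17
16,1
15,2
15,1,1
14,3
14,2,1
13,4
13,3,1
13,2,2
12,5
12,4,1
12,3,2
…and 21 more, for 33 total.

33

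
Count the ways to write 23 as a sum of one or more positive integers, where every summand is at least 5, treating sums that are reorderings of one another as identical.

They are:
23
18,5
17,6
16,7
15,8
14,9
13,10
13,5,5
12,11
12,6,5
11,7,5
11,6,6
10,8,5
10,7,6
9,9,5
9,8,6
9,7,7
8,8,7
8,5,5,5
7,6,5,5
6,6,6,5

21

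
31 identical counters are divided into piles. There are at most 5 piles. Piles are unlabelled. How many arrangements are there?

748

There are 748 such partitions.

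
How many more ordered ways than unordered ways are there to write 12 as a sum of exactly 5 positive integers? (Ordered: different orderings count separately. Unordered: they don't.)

317

Compositions: C(11,4) = 330.
Partitions of 12 into exactly 5 parts: 13.
Difference: 330 − 13 = 317.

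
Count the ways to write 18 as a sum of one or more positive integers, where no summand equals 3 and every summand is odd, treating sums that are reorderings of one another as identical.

The partitions of 18 that satisfy the conditions:
1+17
1+1+1+15
5+13
1+1+1+1+1+13
7+11
1+1+5+11
1+1+1+1+1+1+1+11
9+9
1+1+7+9
1+1+1+1+5+9
1+1+1+1+1+1+1+1+1+9
1+1+1+1+7+7
1+5+5+7
1+1+1+1+1+1+5+7
1+1+1+1+1+1+1+1+1+1+1+7
1+1+1+5+5+5
1+1+1+1+1+1+1+1+5+5
1+1+1+1+1+1+1+1+1+1+1+1+1+5
1+1+1+1+1+1+1+1+1+1+1+1+1+1+1+1+1+1
That's 19 in total.

19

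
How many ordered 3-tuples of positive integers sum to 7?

15

A composition of 7 into 3 positive parts is chosen by placing 2 dividers among the 6 gaps between 7 units: C(6,2) = 15.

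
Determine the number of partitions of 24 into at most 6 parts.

532

There are 532 such partitions.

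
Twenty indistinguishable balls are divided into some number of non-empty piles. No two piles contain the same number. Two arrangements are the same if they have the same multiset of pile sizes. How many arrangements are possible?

64

A partial list (first 12 by largest part):
20
19,1
18,2
17,3
17,2,1
16,4
16,3,1
15,5
15,4,1
15,3,2
14,6
14,5,1
…and 52 more, for 64 total.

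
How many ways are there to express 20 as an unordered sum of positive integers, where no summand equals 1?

137

Systematic enumeration (by largest part, then next-largest, …) yields 137.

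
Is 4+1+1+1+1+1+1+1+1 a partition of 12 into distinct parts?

The parts sum to 12, and the condition 'all summands are distinct' is violated.

No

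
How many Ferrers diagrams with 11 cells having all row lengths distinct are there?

Enumerating:
11
10, 1
9, 2
8, 3
8, 2, 1
7, 4
7, 3, 1
6, 5
6, 4, 1
6, 3, 2
5, 4, 2
5, 3, 2, 1

12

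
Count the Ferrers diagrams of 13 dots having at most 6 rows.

There are 71 such partitions.

71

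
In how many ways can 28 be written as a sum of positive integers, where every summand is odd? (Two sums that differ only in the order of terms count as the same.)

222

There are 222 such partitions.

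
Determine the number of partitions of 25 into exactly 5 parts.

There are 192 such partitions.

192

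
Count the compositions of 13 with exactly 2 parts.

12

Equivalently, choose which 1 of the 12 gaps become plus signs: C(12,1) = 12.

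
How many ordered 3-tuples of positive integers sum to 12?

55

Place 2 bars in the 11 internal gaps of a row of 12 dots: C(11,2) = 55.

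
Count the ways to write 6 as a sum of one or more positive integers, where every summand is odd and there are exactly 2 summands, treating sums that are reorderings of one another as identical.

2

Listing the qualifying partitions of 6:
1,5
3,3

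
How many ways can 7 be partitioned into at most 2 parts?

4

Listing the qualifying partitions of 7:
7
6,1
5,2
4,3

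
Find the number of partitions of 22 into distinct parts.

There are 89 such partitions.

89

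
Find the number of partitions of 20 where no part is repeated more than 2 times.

202

Enumerating by decreasing first part gives 202 partitions in all.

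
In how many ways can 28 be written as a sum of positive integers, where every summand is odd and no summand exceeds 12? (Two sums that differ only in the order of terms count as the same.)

Direct enumeration gives 147 partitions.

147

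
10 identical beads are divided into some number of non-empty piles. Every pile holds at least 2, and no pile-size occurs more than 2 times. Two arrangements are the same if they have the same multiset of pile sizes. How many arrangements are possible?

10

Listing the qualifying partitions of 10:
10
8, 2
7, 3
6, 4
6, 2, 2
5, 5
5, 3, 2
4, 4, 2
4, 3, 3
3, 3, 2, 2
Counting gives 10.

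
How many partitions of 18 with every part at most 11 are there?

Enumerating by decreasing first part gives 355 partitions in all.

355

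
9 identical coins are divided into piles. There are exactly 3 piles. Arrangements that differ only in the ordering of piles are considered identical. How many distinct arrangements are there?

7

They are:
7 + 1 + 1
6 + 2 + 1
5 + 3 + 1
5 + 2 + 2
4 + 4 + 1
4 + 3 + 2
3 + 3 + 3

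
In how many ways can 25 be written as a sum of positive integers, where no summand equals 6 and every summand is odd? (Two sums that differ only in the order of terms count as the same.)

142

Direct enumeration gives 142 partitions.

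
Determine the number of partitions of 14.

There are 135 such partitions.

135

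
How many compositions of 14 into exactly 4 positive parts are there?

Equivalently, choose which 3 of the 13 gaps become plus signs: C(13,3) = 286.

286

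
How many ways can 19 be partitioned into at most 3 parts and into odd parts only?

Listing the qualifying partitions of 19:
19
17, 1, 1
15, 3, 1
13, 5, 1
13, 3, 3
11, 7, 1
11, 5, 3
9, 9, 1
9, 7, 3
9, 5, 5
7, 7, 5

11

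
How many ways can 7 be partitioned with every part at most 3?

They are:
3+3+1
3+2+2
3+2+1+1
3+1+1+1+1
2+2+2+1
2+2+1+1+1
2+1+1+1+1+1
1+1+1+1+1+1+1

8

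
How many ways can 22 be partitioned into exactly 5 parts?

119

Systematic enumeration (by largest part, then next-largest, …) yields 119.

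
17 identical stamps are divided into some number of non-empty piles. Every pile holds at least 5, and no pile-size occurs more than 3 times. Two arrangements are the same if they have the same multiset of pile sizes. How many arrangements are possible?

7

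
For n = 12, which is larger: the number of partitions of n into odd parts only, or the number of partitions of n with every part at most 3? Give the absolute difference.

4

Partitions of 12 into odd parts only: 15.
Partitions of 12 with every part at most 3: 19.
|15 − 19| = 4.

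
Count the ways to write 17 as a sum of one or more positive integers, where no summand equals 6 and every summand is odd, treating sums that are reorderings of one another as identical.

A partial list (first 12 by largest part):
17
1, 1, 15
1, 3, 13
1, 1, 1, 1, 13
1, 5, 11
3, 3, 11
1, 1, 1, 3, 11
1, 1, 1, 1, 1, 1, 11
1, 7, 9
3, 5, 9
1, 1, 1, 5, 9
1, 1, 3, 3, 9
…and 26 more, for 38 total.

38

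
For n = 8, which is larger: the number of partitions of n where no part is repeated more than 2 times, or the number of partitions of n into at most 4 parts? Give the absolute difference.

Partitions of 8 where no part is repeated more than 2 times: 13.
Partitions of 8 into at most 4 parts: 15.
|13 − 15| = 2.

2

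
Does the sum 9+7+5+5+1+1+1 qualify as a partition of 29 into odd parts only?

The parts sum to 29, and the condition 'every summand is odd' holds.

Yes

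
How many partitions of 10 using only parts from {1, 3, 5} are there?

Listing the qualifying partitions of 10:
5 + 5
1 + 1 + 3 + 5
1 + 1 + 1 + 1 + 1 + 5
1 + 3 + 3 + 3
1 + 1 + 1 + 1 + 3 + 3
1 + 1 + 1 + 1 + 1 + 1 + 1 + 3
1 + 1 + 1 + 1 + 1 + 1 + 1 + 1 + 1 + 1

7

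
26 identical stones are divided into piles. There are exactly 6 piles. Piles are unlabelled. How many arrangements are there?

282

There are 282 such partitions.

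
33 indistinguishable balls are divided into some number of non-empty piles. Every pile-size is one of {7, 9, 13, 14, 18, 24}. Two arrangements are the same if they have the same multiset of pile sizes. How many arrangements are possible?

Enumerating:
9, 24
7, 13, 13
That's 2 in total.

2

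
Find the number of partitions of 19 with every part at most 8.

352

A full systematic count gives 352.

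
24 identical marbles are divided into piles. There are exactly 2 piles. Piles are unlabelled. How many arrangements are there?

12

Enumerating:
23,1
22,2
21,3
20,4
19,5
18,6
17,7
16,8
15,9
14,10
13,11
12,12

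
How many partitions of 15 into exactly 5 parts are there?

30

There are too many to list fully; the first 12 (by largest part) are:
11, 1, 1, 1, 1
10, 2, 1, 1, 1
9, 3, 1, 1, 1
9, 2, 2, 1, 1
8, 4, 1, 1, 1
8, 3, 2, 1, 1
8, 2, 2, 2, 1
7, 5, 1, 1, 1
7, 4, 2, 1, 1
7, 3, 3, 1, 1
7, 3, 2, 2, 1
7, 2, 2, 2, 2
…and 18 more, for 30 total.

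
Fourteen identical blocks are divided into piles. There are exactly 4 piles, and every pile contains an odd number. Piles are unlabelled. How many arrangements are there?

6

The partitions of 14 that satisfy the conditions:
1,1,1,11
1,1,3,9
1,1,5,7
1,3,3,7
1,3,5,5
3,3,3,5
Counting gives 6.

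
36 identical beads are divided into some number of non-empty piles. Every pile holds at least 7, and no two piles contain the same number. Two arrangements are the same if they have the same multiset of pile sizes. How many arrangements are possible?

33

A partial list (first 12 by largest part):
36
29, 7
28, 8
27, 9
26, 10
25, 11
24, 12
23, 13
22, 14
21, 15
21, 8, 7
20, 16
…and 21 more, for 33 total.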